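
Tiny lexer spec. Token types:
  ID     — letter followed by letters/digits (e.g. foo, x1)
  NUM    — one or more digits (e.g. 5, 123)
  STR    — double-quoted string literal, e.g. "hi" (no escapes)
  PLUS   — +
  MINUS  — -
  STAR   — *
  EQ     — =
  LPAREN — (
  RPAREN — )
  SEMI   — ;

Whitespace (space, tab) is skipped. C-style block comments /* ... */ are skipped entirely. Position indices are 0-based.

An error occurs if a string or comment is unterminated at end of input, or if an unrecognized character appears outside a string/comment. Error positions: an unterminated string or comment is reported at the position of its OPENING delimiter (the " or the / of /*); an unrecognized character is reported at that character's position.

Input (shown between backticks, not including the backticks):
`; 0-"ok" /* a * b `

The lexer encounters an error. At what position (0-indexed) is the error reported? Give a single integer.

pos=0: emit SEMI ';'
pos=2: emit NUM '0' (now at pos=3)
pos=3: emit MINUS '-'
pos=4: enter STRING mode
pos=4: emit STR "ok" (now at pos=8)
pos=9: enter COMMENT mode (saw '/*')
pos=9: ERROR — unterminated comment (reached EOF)

Answer: 9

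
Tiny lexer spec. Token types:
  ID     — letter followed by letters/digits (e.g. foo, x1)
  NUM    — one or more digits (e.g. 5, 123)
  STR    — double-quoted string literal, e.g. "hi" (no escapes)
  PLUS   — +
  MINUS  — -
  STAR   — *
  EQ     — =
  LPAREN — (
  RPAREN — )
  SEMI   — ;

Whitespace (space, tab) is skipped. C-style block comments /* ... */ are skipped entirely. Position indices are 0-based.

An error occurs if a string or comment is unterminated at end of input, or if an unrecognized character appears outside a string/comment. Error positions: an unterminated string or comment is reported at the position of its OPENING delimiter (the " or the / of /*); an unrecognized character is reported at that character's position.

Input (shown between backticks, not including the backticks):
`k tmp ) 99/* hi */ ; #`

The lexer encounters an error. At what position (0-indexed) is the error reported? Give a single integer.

pos=0: emit ID 'k' (now at pos=1)
pos=2: emit ID 'tmp' (now at pos=5)
pos=6: emit RPAREN ')'
pos=8: emit NUM '99' (now at pos=10)
pos=10: enter COMMENT mode (saw '/*')
exit COMMENT mode (now at pos=18)
pos=19: emit SEMI ';'
pos=21: ERROR — unrecognized char '#'

Answer: 21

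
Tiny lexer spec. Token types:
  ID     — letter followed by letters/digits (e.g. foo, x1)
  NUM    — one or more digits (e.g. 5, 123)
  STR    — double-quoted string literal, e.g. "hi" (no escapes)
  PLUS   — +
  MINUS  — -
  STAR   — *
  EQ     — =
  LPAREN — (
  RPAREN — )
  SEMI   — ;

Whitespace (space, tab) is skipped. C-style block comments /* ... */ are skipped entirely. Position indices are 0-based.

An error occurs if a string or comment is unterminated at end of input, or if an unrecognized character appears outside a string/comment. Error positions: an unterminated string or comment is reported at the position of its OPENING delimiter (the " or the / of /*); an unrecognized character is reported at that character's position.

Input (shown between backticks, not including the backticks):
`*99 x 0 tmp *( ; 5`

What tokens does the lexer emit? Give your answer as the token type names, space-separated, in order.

pos=0: emit STAR '*'
pos=1: emit NUM '99' (now at pos=3)
pos=4: emit ID 'x' (now at pos=5)
pos=6: emit NUM '0' (now at pos=7)
pos=8: emit ID 'tmp' (now at pos=11)
pos=12: emit STAR '*'
pos=13: emit LPAREN '('
pos=15: emit SEMI ';'
pos=17: emit NUM '5' (now at pos=18)
DONE. 9 tokens: [STAR, NUM, ID, NUM, ID, STAR, LPAREN, SEMI, NUM]

Answer: STAR NUM ID NUM ID STAR LPAREN SEMI NUM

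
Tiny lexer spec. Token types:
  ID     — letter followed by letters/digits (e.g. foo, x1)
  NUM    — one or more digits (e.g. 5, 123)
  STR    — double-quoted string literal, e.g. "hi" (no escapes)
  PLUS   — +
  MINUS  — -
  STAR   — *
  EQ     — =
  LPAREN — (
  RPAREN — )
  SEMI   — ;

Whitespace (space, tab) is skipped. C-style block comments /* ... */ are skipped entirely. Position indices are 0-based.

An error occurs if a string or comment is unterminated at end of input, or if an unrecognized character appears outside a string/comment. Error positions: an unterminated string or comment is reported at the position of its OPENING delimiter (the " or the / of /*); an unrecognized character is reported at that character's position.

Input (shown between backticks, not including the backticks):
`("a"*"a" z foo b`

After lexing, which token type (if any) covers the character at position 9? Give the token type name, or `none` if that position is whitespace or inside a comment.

pos=0: emit LPAREN '('
pos=1: enter STRING mode
pos=1: emit STR "a" (now at pos=4)
pos=4: emit STAR '*'
pos=5: enter STRING mode
pos=5: emit STR "a" (now at pos=8)
pos=9: emit ID 'z' (now at pos=10)
pos=11: emit ID 'foo' (now at pos=14)
pos=15: emit ID 'b' (now at pos=16)
DONE. 7 tokens: [LPAREN, STR, STAR, STR, ID, ID, ID]
Position 9: char is 'z' -> ID

Answer: ID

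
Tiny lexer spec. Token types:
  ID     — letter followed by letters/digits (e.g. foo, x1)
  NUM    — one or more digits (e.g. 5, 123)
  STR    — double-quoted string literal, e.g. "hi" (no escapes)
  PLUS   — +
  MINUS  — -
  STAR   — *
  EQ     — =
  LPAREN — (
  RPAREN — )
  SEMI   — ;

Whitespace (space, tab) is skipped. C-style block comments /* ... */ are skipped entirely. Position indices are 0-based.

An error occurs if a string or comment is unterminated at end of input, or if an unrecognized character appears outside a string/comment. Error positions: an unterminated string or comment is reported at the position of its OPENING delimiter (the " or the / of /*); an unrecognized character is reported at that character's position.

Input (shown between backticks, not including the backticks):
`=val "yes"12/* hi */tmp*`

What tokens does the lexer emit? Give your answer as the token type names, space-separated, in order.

pos=0: emit EQ '='
pos=1: emit ID 'val' (now at pos=4)
pos=5: enter STRING mode
pos=5: emit STR "yes" (now at pos=10)
pos=10: emit NUM '12' (now at pos=12)
pos=12: enter COMMENT mode (saw '/*')
exit COMMENT mode (now at pos=20)
pos=20: emit ID 'tmp' (now at pos=23)
pos=23: emit STAR '*'
DONE. 6 tokens: [EQ, ID, STR, NUM, ID, STAR]

Answer: EQ ID STR NUM ID STAR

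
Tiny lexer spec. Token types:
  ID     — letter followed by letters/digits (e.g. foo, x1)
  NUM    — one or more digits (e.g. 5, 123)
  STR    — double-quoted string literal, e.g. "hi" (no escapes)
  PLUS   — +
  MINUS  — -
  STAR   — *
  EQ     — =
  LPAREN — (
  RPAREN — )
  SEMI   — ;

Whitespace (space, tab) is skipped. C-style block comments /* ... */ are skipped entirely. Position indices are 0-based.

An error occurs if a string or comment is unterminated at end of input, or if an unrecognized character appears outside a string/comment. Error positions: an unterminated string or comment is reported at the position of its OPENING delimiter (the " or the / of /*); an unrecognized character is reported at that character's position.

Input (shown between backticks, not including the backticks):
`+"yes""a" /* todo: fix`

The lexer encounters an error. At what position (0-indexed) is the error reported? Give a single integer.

pos=0: emit PLUS '+'
pos=1: enter STRING mode
pos=1: emit STR "yes" (now at pos=6)
pos=6: enter STRING mode
pos=6: emit STR "a" (now at pos=9)
pos=10: enter COMMENT mode (saw '/*')
pos=10: ERROR — unterminated comment (reached EOF)

Answer: 10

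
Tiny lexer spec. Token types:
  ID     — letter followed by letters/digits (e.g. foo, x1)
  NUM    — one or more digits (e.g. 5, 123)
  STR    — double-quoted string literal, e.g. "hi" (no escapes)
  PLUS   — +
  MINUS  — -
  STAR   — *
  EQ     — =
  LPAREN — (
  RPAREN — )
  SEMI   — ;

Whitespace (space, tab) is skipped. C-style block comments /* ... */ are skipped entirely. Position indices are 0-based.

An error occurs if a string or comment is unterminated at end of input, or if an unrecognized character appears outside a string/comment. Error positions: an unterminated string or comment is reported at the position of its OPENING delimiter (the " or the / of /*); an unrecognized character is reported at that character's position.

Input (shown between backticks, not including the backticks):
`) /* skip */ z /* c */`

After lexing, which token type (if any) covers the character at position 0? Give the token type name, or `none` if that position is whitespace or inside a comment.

pos=0: emit RPAREN ')'
pos=2: enter COMMENT mode (saw '/*')
exit COMMENT mode (now at pos=12)
pos=13: emit ID 'z' (now at pos=14)
pos=15: enter COMMENT mode (saw '/*')
exit COMMENT mode (now at pos=22)
DONE. 2 tokens: [RPAREN, ID]
Position 0: char is ')' -> RPAREN

Answer: RPAREN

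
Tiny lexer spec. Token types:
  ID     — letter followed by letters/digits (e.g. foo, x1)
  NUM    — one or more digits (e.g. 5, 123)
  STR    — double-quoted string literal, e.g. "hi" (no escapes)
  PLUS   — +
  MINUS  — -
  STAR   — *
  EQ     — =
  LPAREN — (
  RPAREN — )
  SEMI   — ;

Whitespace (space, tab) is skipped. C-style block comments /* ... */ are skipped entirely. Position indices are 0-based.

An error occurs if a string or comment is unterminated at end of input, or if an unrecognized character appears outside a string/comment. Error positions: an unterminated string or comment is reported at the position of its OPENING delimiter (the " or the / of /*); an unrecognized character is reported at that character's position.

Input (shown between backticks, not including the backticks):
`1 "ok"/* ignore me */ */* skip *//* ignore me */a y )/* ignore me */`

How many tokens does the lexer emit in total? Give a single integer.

pos=0: emit NUM '1' (now at pos=1)
pos=2: enter STRING mode
pos=2: emit STR "ok" (now at pos=6)
pos=6: enter COMMENT mode (saw '/*')
exit COMMENT mode (now at pos=21)
pos=22: emit STAR '*'
pos=23: enter COMMENT mode (saw '/*')
exit COMMENT mode (now at pos=33)
pos=33: enter COMMENT mode (saw '/*')
exit COMMENT mode (now at pos=48)
pos=48: emit ID 'a' (now at pos=49)
pos=50: emit ID 'y' (now at pos=51)
pos=52: emit RPAREN ')'
pos=53: enter COMMENT mode (saw '/*')
exit COMMENT mode (now at pos=68)
DONE. 6 tokens: [NUM, STR, STAR, ID, ID, RPAREN]

Answer: 6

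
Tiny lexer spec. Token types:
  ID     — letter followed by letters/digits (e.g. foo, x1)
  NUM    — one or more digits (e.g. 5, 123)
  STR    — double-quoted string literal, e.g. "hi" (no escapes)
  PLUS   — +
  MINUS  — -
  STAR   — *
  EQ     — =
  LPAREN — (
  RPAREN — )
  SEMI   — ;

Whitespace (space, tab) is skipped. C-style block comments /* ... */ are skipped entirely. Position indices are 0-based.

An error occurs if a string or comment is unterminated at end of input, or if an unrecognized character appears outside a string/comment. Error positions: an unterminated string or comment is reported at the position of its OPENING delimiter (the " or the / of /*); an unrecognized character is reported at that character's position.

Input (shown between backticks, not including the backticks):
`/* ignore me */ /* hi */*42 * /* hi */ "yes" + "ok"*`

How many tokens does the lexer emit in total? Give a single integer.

pos=0: enter COMMENT mode (saw '/*')
exit COMMENT mode (now at pos=15)
pos=16: enter COMMENT mode (saw '/*')
exit COMMENT mode (now at pos=24)
pos=24: emit STAR '*'
pos=25: emit NUM '42' (now at pos=27)
pos=28: emit STAR '*'
pos=30: enter COMMENT mode (saw '/*')
exit COMMENT mode (now at pos=38)
pos=39: enter STRING mode
pos=39: emit STR "yes" (now at pos=44)
pos=45: emit PLUS '+'
pos=47: enter STRING mode
pos=47: emit STR "ok" (now at pos=51)
pos=51: emit STAR '*'
DONE. 7 tokens: [STAR, NUM, STAR, STR, PLUS, STR, STAR]

Answer: 7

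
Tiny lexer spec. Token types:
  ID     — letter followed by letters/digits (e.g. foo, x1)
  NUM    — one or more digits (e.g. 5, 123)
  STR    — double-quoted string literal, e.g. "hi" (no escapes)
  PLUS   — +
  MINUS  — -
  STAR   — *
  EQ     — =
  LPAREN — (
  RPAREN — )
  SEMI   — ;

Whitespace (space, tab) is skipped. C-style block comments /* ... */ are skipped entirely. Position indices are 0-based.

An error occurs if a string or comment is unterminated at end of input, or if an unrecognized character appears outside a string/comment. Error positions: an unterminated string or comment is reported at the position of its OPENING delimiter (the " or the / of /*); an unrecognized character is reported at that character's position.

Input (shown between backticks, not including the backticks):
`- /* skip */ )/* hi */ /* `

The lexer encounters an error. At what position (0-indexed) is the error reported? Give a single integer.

Answer: 23

Derivation:
pos=0: emit MINUS '-'
pos=2: enter COMMENT mode (saw '/*')
exit COMMENT mode (now at pos=12)
pos=13: emit RPAREN ')'
pos=14: enter COMMENT mode (saw '/*')
exit COMMENT mode (now at pos=22)
pos=23: enter COMMENT mode (saw '/*')
pos=23: ERROR — unterminated comment (reached EOF)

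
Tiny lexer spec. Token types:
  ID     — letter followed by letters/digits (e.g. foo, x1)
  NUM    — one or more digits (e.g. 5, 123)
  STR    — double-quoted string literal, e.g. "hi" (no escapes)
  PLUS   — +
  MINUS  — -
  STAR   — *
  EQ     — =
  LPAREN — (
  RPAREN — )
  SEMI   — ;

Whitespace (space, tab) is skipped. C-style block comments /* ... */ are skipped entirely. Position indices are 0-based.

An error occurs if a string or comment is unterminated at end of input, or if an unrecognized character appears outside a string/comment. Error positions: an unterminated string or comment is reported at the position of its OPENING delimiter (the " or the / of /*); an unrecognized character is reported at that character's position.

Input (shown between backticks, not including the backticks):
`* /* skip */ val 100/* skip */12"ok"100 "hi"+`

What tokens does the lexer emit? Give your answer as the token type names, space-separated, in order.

Answer: STAR ID NUM NUM STR NUM STR PLUS

Derivation:
pos=0: emit STAR '*'
pos=2: enter COMMENT mode (saw '/*')
exit COMMENT mode (now at pos=12)
pos=13: emit ID 'val' (now at pos=16)
pos=17: emit NUM '100' (now at pos=20)
pos=20: enter COMMENT mode (saw '/*')
exit COMMENT mode (now at pos=30)
pos=30: emit NUM '12' (now at pos=32)
pos=32: enter STRING mode
pos=32: emit STR "ok" (now at pos=36)
pos=36: emit NUM '100' (now at pos=39)
pos=40: enter STRING mode
pos=40: emit STR "hi" (now at pos=44)
pos=44: emit PLUS '+'
DONE. 8 tokens: [STAR, ID, NUM, NUM, STR, NUM, STR, PLUS]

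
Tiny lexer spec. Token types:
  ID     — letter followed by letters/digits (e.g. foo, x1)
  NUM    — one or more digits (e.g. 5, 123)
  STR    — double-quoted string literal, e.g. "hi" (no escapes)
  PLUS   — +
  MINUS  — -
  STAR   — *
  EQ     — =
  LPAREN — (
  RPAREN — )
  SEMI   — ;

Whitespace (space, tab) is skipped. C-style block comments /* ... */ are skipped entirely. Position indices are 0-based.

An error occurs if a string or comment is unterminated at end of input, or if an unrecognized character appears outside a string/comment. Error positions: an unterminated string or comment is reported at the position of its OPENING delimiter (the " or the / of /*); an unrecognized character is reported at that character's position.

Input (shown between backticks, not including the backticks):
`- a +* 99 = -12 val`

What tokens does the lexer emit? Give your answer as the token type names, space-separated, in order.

pos=0: emit MINUS '-'
pos=2: emit ID 'a' (now at pos=3)
pos=4: emit PLUS '+'
pos=5: emit STAR '*'
pos=7: emit NUM '99' (now at pos=9)
pos=10: emit EQ '='
pos=12: emit MINUS '-'
pos=13: emit NUM '12' (now at pos=15)
pos=16: emit ID 'val' (now at pos=19)
DONE. 9 tokens: [MINUS, ID, PLUS, STAR, NUM, EQ, MINUS, NUM, ID]

Answer: MINUS ID PLUS STAR NUM EQ MINUS NUM ID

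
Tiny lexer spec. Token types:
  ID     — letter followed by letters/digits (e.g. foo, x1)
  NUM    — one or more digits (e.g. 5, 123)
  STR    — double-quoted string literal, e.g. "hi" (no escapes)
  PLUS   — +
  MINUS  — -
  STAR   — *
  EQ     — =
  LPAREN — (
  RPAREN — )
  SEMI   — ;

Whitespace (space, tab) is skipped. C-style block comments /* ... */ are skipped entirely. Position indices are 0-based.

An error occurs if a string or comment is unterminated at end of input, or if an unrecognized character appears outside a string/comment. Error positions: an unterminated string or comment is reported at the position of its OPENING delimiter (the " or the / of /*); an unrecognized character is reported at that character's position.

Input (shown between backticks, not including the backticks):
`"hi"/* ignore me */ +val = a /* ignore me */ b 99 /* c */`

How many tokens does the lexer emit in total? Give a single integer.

Answer: 7

Derivation:
pos=0: enter STRING mode
pos=0: emit STR "hi" (now at pos=4)
pos=4: enter COMMENT mode (saw '/*')
exit COMMENT mode (now at pos=19)
pos=20: emit PLUS '+'
pos=21: emit ID 'val' (now at pos=24)
pos=25: emit EQ '='
pos=27: emit ID 'a' (now at pos=28)
pos=29: enter COMMENT mode (saw '/*')
exit COMMENT mode (now at pos=44)
pos=45: emit ID 'b' (now at pos=46)
pos=47: emit NUM '99' (now at pos=49)
pos=50: enter COMMENT mode (saw '/*')
exit COMMENT mode (now at pos=57)
DONE. 7 tokens: [STR, PLUS, ID, EQ, ID, ID, NUM]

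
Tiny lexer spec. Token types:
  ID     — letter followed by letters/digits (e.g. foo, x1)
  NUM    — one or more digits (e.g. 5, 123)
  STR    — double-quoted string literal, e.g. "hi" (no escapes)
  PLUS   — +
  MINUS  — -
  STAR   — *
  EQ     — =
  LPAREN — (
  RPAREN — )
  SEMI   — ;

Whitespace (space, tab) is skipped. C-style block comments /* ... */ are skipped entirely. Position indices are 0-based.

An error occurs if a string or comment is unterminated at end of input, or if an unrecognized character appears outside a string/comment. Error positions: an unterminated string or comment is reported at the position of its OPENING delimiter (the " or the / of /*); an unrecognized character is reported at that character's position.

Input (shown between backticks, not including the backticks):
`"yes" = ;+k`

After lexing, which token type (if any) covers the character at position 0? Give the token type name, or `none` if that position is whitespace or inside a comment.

pos=0: enter STRING mode
pos=0: emit STR "yes" (now at pos=5)
pos=6: emit EQ '='
pos=8: emit SEMI ';'
pos=9: emit PLUS '+'
pos=10: emit ID 'k' (now at pos=11)
DONE. 5 tokens: [STR, EQ, SEMI, PLUS, ID]
Position 0: char is '"' -> STR

Answer: STR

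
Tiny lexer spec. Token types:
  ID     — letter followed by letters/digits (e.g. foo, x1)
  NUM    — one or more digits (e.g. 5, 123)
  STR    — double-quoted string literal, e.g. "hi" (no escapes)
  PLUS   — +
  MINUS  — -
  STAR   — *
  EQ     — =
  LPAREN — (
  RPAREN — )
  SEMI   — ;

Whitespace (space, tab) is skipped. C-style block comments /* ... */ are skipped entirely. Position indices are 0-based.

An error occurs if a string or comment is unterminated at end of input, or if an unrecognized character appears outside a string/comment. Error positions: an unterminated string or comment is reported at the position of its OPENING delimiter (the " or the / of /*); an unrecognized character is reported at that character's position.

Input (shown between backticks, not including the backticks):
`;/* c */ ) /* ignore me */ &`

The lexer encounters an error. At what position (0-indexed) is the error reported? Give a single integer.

Answer: 27

Derivation:
pos=0: emit SEMI ';'
pos=1: enter COMMENT mode (saw '/*')
exit COMMENT mode (now at pos=8)
pos=9: emit RPAREN ')'
pos=11: enter COMMENT mode (saw '/*')
exit COMMENT mode (now at pos=26)
pos=27: ERROR — unrecognized char '&'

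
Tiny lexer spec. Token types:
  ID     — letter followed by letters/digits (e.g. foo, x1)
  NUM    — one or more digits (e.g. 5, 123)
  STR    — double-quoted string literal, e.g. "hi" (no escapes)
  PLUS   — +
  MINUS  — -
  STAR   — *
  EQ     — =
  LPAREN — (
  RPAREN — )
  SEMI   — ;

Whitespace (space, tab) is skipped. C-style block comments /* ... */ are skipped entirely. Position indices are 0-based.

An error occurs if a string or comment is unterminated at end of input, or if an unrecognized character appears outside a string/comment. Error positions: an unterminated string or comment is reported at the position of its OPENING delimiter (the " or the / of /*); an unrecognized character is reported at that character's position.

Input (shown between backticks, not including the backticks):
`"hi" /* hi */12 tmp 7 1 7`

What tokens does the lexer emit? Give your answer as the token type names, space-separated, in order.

pos=0: enter STRING mode
pos=0: emit STR "hi" (now at pos=4)
pos=5: enter COMMENT mode (saw '/*')
exit COMMENT mode (now at pos=13)
pos=13: emit NUM '12' (now at pos=15)
pos=16: emit ID 'tmp' (now at pos=19)
pos=20: emit NUM '7' (now at pos=21)
pos=22: emit NUM '1' (now at pos=23)
pos=24: emit NUM '7' (now at pos=25)
DONE. 6 tokens: [STR, NUM, ID, NUM, NUM, NUM]

Answer: STR NUM ID NUM NUM NUM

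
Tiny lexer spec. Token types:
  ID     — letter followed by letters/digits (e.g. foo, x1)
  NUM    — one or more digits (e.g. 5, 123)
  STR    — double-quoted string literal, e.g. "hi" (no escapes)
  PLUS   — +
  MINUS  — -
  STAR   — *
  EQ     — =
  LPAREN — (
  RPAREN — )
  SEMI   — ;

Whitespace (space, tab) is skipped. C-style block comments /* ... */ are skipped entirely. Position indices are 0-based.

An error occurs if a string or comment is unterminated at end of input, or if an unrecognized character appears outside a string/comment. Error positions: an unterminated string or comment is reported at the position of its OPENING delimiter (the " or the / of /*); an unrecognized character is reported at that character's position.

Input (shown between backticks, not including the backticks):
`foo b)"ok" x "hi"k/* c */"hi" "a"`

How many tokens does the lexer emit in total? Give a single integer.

pos=0: emit ID 'foo' (now at pos=3)
pos=4: emit ID 'b' (now at pos=5)
pos=5: emit RPAREN ')'
pos=6: enter STRING mode
pos=6: emit STR "ok" (now at pos=10)
pos=11: emit ID 'x' (now at pos=12)
pos=13: enter STRING mode
pos=13: emit STR "hi" (now at pos=17)
pos=17: emit ID 'k' (now at pos=18)
pos=18: enter COMMENT mode (saw '/*')
exit COMMENT mode (now at pos=25)
pos=25: enter STRING mode
pos=25: emit STR "hi" (now at pos=29)
pos=30: enter STRING mode
pos=30: emit STR "a" (now at pos=33)
DONE. 9 tokens: [ID, ID, RPAREN, STR, ID, STR, ID, STR, STR]

Answer: 9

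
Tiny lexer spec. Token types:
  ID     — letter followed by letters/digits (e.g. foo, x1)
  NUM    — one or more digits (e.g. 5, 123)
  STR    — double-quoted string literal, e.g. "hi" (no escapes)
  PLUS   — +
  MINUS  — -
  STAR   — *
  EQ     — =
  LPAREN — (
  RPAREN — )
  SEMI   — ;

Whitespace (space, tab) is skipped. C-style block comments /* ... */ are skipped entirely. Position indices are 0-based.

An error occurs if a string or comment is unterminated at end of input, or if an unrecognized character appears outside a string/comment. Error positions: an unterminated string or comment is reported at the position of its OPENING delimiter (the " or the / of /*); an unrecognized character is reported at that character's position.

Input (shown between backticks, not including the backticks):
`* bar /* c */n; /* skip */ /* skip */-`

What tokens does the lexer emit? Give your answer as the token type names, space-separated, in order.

Answer: STAR ID ID SEMI MINUS

Derivation:
pos=0: emit STAR '*'
pos=2: emit ID 'bar' (now at pos=5)
pos=6: enter COMMENT mode (saw '/*')
exit COMMENT mode (now at pos=13)
pos=13: emit ID 'n' (now at pos=14)
pos=14: emit SEMI ';'
pos=16: enter COMMENT mode (saw '/*')
exit COMMENT mode (now at pos=26)
pos=27: enter COMMENT mode (saw '/*')
exit COMMENT mode (now at pos=37)
pos=37: emit MINUS '-'
DONE. 5 tokens: [STAR, ID, ID, SEMI, MINUS]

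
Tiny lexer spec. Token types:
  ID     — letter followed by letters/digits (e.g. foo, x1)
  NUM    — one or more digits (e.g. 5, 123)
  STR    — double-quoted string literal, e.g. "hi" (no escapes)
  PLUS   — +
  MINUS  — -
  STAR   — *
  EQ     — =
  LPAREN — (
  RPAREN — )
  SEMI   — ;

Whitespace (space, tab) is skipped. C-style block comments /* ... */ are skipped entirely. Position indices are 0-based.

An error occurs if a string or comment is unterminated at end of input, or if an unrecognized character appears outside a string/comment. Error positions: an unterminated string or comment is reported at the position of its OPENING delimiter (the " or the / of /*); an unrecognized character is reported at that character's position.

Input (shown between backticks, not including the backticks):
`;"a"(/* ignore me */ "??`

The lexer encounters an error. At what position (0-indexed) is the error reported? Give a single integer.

pos=0: emit SEMI ';'
pos=1: enter STRING mode
pos=1: emit STR "a" (now at pos=4)
pos=4: emit LPAREN '('
pos=5: enter COMMENT mode (saw '/*')
exit COMMENT mode (now at pos=20)
pos=21: enter STRING mode
pos=21: ERROR — unterminated string

Answer: 21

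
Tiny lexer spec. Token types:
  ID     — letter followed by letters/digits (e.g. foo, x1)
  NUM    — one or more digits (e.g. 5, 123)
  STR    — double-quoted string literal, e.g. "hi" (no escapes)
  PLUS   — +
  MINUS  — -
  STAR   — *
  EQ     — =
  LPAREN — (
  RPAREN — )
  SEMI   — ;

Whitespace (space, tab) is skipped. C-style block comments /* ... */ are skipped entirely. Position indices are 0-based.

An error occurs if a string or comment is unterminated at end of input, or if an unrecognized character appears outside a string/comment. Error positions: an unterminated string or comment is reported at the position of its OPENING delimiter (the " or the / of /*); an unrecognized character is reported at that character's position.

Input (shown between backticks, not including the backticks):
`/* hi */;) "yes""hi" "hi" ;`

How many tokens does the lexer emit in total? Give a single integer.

pos=0: enter COMMENT mode (saw '/*')
exit COMMENT mode (now at pos=8)
pos=8: emit SEMI ';'
pos=9: emit RPAREN ')'
pos=11: enter STRING mode
pos=11: emit STR "yes" (now at pos=16)
pos=16: enter STRING mode
pos=16: emit STR "hi" (now at pos=20)
pos=21: enter STRING mode
pos=21: emit STR "hi" (now at pos=25)
pos=26: emit SEMI ';'
DONE. 6 tokens: [SEMI, RPAREN, STR, STR, STR, SEMI]

Answer: 6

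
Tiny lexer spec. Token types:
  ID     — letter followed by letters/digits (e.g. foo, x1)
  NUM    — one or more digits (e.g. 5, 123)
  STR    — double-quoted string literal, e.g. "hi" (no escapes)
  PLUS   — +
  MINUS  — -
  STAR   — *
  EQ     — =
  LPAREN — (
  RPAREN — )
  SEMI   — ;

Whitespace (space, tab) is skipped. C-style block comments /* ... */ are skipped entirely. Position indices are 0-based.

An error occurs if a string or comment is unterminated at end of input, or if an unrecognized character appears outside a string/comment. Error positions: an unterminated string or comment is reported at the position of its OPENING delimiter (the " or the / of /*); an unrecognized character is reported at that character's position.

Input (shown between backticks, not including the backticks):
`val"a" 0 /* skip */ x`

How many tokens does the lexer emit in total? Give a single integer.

Answer: 4

Derivation:
pos=0: emit ID 'val' (now at pos=3)
pos=3: enter STRING mode
pos=3: emit STR "a" (now at pos=6)
pos=7: emit NUM '0' (now at pos=8)
pos=9: enter COMMENT mode (saw '/*')
exit COMMENT mode (now at pos=19)
pos=20: emit ID 'x' (now at pos=21)
DONE. 4 tokens: [ID, STR, NUM, ID]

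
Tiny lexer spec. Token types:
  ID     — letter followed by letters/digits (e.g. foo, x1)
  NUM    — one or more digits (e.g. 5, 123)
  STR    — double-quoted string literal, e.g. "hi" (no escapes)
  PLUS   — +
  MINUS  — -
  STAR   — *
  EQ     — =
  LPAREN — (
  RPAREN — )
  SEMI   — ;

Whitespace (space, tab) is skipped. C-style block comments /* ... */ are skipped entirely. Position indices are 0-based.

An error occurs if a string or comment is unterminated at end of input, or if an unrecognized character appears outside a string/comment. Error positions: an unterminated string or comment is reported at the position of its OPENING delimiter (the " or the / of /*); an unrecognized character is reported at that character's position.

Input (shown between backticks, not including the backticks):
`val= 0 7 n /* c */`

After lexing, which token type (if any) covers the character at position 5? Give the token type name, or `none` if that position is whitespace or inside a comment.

pos=0: emit ID 'val' (now at pos=3)
pos=3: emit EQ '='
pos=5: emit NUM '0' (now at pos=6)
pos=7: emit NUM '7' (now at pos=8)
pos=9: emit ID 'n' (now at pos=10)
pos=11: enter COMMENT mode (saw '/*')
exit COMMENT mode (now at pos=18)
DONE. 5 tokens: [ID, EQ, NUM, NUM, ID]
Position 5: char is '0' -> NUM

Answer: NUM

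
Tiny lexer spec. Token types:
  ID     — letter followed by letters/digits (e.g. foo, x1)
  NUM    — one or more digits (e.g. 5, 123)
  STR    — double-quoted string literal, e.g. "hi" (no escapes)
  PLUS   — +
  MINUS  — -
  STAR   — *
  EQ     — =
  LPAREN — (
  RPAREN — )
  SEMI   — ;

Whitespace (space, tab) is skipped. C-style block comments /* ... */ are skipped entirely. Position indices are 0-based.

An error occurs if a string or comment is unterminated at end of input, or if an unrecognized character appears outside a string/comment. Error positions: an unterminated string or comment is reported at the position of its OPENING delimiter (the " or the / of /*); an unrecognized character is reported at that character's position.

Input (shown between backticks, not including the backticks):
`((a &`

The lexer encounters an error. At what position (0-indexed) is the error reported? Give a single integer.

Answer: 4

Derivation:
pos=0: emit LPAREN '('
pos=1: emit LPAREN '('
pos=2: emit ID 'a' (now at pos=3)
pos=4: ERROR — unrecognized char '&'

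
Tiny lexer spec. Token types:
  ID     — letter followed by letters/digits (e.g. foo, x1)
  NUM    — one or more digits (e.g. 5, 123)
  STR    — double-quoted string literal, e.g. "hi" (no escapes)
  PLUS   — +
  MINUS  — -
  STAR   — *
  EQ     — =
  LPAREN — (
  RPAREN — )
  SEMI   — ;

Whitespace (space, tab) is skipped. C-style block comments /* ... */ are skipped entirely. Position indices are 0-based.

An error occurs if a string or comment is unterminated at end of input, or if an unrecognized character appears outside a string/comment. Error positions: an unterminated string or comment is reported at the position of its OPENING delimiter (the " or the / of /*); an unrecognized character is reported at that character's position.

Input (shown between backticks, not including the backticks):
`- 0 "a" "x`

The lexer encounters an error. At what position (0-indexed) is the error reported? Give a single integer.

pos=0: emit MINUS '-'
pos=2: emit NUM '0' (now at pos=3)
pos=4: enter STRING mode
pos=4: emit STR "a" (now at pos=7)
pos=8: enter STRING mode
pos=8: ERROR — unterminated string

Answer: 8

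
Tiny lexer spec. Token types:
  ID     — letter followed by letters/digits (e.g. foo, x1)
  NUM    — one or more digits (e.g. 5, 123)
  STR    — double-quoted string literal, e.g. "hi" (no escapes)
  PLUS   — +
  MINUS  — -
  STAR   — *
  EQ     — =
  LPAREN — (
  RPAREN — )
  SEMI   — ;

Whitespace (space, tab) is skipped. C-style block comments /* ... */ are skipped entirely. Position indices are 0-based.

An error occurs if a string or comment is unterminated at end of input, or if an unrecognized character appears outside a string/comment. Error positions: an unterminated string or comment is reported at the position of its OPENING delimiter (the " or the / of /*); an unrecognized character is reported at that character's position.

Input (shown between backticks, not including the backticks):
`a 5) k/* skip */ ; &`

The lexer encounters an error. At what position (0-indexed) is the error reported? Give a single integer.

Answer: 19

Derivation:
pos=0: emit ID 'a' (now at pos=1)
pos=2: emit NUM '5' (now at pos=3)
pos=3: emit RPAREN ')'
pos=5: emit ID 'k' (now at pos=6)
pos=6: enter COMMENT mode (saw '/*')
exit COMMENT mode (now at pos=16)
pos=17: emit SEMI ';'
pos=19: ERROR — unrecognized char '&'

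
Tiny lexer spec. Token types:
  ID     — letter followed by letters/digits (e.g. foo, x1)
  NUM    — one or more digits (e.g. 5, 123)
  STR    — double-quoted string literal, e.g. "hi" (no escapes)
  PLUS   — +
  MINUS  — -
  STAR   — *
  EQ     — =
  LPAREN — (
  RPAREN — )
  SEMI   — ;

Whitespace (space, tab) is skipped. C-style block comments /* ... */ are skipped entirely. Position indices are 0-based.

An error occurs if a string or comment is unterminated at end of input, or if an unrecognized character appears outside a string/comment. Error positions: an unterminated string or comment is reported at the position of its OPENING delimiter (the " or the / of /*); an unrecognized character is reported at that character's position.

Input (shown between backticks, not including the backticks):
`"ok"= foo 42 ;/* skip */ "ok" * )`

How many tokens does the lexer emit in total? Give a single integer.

pos=0: enter STRING mode
pos=0: emit STR "ok" (now at pos=4)
pos=4: emit EQ '='
pos=6: emit ID 'foo' (now at pos=9)
pos=10: emit NUM '42' (now at pos=12)
pos=13: emit SEMI ';'
pos=14: enter COMMENT mode (saw '/*')
exit COMMENT mode (now at pos=24)
pos=25: enter STRING mode
pos=25: emit STR "ok" (now at pos=29)
pos=30: emit STAR '*'
pos=32: emit RPAREN ')'
DONE. 8 tokens: [STR, EQ, ID, NUM, SEMI, STR, STAR, RPAREN]

Answer: 8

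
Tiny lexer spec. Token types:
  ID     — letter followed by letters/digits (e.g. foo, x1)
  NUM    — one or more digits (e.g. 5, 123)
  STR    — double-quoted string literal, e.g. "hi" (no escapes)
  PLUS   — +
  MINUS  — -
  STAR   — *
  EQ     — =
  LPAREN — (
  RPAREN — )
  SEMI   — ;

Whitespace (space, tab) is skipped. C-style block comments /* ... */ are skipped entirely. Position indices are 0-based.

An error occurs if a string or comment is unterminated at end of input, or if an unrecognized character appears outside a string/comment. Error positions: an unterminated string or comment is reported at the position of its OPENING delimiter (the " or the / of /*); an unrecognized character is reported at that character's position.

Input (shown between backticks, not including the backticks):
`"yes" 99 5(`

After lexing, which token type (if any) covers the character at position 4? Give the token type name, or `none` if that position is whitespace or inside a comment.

Answer: STR

Derivation:
pos=0: enter STRING mode
pos=0: emit STR "yes" (now at pos=5)
pos=6: emit NUM '99' (now at pos=8)
pos=9: emit NUM '5' (now at pos=10)
pos=10: emit LPAREN '('
DONE. 4 tokens: [STR, NUM, NUM, LPAREN]
Position 4: char is '"' -> STR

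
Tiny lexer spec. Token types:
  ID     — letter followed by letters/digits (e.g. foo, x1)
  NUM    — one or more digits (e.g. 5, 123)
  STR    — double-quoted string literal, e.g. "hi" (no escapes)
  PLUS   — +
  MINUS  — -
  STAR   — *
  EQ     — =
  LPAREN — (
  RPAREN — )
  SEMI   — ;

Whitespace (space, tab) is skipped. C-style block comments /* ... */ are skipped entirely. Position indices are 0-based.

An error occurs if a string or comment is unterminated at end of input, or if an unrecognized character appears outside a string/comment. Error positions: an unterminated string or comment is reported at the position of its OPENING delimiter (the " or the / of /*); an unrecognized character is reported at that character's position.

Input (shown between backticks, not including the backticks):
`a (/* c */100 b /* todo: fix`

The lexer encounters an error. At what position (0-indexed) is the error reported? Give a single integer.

pos=0: emit ID 'a' (now at pos=1)
pos=2: emit LPAREN '('
pos=3: enter COMMENT mode (saw '/*')
exit COMMENT mode (now at pos=10)
pos=10: emit NUM '100' (now at pos=13)
pos=14: emit ID 'b' (now at pos=15)
pos=16: enter COMMENT mode (saw '/*')
pos=16: ERROR — unterminated comment (reached EOF)

Answer: 16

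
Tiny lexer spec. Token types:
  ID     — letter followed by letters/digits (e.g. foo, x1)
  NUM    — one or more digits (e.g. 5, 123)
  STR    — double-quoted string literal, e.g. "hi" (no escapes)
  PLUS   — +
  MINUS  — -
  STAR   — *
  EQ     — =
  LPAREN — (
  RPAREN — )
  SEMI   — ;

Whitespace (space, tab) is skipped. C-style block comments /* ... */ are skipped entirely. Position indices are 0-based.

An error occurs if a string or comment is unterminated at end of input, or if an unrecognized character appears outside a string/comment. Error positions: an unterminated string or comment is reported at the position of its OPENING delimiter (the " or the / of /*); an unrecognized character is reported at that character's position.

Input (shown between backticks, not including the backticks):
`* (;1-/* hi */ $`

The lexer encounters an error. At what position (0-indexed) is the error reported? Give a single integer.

pos=0: emit STAR '*'
pos=2: emit LPAREN '('
pos=3: emit SEMI ';'
pos=4: emit NUM '1' (now at pos=5)
pos=5: emit MINUS '-'
pos=6: enter COMMENT mode (saw '/*')
exit COMMENT mode (now at pos=14)
pos=15: ERROR — unrecognized char '$'

Answer: 15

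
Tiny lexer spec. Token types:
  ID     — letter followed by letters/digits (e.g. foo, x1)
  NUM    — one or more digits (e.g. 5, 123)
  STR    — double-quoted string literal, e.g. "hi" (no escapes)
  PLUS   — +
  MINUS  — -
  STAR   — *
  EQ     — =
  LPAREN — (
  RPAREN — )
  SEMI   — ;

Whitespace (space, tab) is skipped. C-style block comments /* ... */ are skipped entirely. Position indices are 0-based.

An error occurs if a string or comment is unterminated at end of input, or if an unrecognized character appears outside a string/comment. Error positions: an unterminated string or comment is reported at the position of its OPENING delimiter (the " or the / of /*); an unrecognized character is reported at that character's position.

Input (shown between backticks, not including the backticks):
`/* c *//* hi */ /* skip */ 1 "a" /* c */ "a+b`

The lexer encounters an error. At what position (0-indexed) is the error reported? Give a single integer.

Answer: 41

Derivation:
pos=0: enter COMMENT mode (saw '/*')
exit COMMENT mode (now at pos=7)
pos=7: enter COMMENT mode (saw '/*')
exit COMMENT mode (now at pos=15)
pos=16: enter COMMENT mode (saw '/*')
exit COMMENT mode (now at pos=26)
pos=27: emit NUM '1' (now at pos=28)
pos=29: enter STRING mode
pos=29: emit STR "a" (now at pos=32)
pos=33: enter COMMENT mode (saw '/*')
exit COMMENT mode (now at pos=40)
pos=41: enter STRING mode
pos=41: ERROR — unterminated string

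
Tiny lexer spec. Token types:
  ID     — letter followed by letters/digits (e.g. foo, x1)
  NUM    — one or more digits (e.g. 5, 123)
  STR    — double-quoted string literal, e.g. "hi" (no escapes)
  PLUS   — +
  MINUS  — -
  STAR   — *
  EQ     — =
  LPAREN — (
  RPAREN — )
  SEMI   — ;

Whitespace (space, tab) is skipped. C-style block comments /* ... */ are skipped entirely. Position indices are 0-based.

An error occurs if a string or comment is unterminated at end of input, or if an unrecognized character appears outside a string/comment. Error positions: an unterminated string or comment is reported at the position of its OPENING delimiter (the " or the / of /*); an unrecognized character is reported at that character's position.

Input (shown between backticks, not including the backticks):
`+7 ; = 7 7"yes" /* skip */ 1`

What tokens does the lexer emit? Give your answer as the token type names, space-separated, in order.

Answer: PLUS NUM SEMI EQ NUM NUM STR NUM

Derivation:
pos=0: emit PLUS '+'
pos=1: emit NUM '7' (now at pos=2)
pos=3: emit SEMI ';'
pos=5: emit EQ '='
pos=7: emit NUM '7' (now at pos=8)
pos=9: emit NUM '7' (now at pos=10)
pos=10: enter STRING mode
pos=10: emit STR "yes" (now at pos=15)
pos=16: enter COMMENT mode (saw '/*')
exit COMMENT mode (now at pos=26)
pos=27: emit NUM '1' (now at pos=28)
DONE. 8 tokens: [PLUS, NUM, SEMI, EQ, NUM, NUM, STR, NUM]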